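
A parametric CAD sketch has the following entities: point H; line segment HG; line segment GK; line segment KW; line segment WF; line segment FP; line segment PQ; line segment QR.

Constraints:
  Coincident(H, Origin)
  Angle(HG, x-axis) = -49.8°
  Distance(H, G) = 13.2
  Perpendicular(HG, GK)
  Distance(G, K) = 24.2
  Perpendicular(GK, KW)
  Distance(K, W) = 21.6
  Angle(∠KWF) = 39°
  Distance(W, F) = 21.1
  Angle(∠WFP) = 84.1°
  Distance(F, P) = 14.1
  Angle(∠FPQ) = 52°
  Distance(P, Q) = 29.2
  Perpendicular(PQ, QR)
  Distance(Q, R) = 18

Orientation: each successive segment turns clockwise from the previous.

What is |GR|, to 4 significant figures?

25.16

H is at the origin; HG runs at -49.8° with length 13.2, so G = (8.520, -10.08). HG is perpendicular to GK, so GK runs at -139.8°; with |GK| = 24.2, K = (-9.964, -25.70). GK is perpendicular to KW, so KW runs at 130.2°; with |KW| = 21.6, W = (-23.91, -9.204). ∠KWF = 39.0° gives WF at -10.80° from the x-axis; with |WF| = 21.1, F = (-3.179, -13.16). ∠WFP = 84.1° gives FP at -106.7° from the x-axis; with |FP| = 14.1, P = (-7.231, -26.66). ∠FPQ = 52.0° gives PQ at 125.3° from the x-axis; with |PQ| = 29.2, Q = (-24.10, -2.832). PQ ⟂ QR, so QR runs at 35.30°; with |QR| = 18.0, R = (-9.414, 7.569). Then |GR| = |R − G| = 25.16.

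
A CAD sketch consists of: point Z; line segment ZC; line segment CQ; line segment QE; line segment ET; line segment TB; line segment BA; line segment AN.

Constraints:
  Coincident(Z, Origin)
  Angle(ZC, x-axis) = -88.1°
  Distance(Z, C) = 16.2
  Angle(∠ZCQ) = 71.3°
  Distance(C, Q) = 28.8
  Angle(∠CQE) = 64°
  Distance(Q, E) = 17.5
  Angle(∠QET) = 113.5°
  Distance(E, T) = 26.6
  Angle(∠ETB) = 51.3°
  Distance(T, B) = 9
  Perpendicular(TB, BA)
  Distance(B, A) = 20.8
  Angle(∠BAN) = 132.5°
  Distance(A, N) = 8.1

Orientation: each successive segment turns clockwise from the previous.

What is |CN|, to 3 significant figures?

33.8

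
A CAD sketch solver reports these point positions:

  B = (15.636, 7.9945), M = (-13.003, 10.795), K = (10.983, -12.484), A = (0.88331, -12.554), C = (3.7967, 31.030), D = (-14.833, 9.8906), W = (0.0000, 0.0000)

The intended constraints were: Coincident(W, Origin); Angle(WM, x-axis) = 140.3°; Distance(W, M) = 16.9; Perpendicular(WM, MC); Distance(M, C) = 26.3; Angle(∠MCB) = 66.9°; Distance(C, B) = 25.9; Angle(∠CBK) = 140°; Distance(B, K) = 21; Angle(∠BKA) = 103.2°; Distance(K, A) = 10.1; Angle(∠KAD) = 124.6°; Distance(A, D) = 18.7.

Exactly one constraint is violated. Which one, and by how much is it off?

Distance(A, D) = 18.7 — off by 8.70.

W = (0.00, 0.00) ✓; WM at 140.3° ✓; |WM| = 16.90 ✓; ∠(WM, MC) = 90.00° ✓; |MC| = 26.30 ✓; ∠MCB = 66.90° ✓; |CB| = 25.90 ✓; ∠CBK = 140.0° ✓; |BK| = 21.00 ✓; ∠BKA = 103.2° ✓; |KA| = 10.10 ✓; ∠KAD = 124.6° ✓; |AD| = 27.40 ✗.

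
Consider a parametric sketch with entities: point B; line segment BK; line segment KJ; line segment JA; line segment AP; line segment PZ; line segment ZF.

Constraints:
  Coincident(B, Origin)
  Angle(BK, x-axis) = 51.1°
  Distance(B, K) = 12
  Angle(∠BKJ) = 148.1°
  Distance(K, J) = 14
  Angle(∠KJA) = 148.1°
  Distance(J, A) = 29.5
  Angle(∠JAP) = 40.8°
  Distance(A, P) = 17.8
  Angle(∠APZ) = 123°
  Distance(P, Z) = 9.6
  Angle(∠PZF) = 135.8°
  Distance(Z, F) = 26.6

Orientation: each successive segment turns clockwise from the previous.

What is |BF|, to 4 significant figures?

34.11

B is at the origin; BK runs at 51.1° with length 12.0, so K = (7.536, 9.339). ∠BKJ = 148.1° gives KJ at 19.20° from the x-axis; with |KJ| = 14.0, J = (20.76, 13.94). ∠KJA = 148.1° gives JA at -12.70° from the x-axis; with |JA| = 29.5, A = (49.54, 7.458). ∠JAP = 40.8° gives AP at -151.9° from the x-axis; with |AP| = 17.8, P = (33.83, -0.9264). ∠APZ = 123.0° gives PZ at 151.1° from the x-axis; with |PZ| = 9.6, Z = (25.43, 3.713). ∠PZF = 135.8° gives ZF at 106.9° from the x-axis; with |ZF| = 26.6, F = (17.70, 29.16). Then |BF| = |F − B| = 34.11.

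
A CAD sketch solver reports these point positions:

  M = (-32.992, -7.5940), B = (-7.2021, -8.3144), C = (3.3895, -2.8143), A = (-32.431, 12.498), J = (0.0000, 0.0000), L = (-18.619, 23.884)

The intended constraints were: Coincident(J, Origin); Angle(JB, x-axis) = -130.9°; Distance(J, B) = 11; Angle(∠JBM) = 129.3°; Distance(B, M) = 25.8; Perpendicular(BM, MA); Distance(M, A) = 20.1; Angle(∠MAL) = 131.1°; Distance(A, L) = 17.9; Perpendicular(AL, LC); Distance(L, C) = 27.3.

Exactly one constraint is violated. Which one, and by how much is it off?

Distance(L, C) = 27.3 — off by 7.30.

J = (0.00, 0.00) ✓; JB at -130.9° ✓; |JB| = 11.00 ✓; ∠JBM = 129.3° ✓; |BM| = 25.80 ✓; ∠(BM, MA) = 90.00° ✓; |MA| = 20.10 ✓; ∠MAL = 131.1° ✓; |AL| = 17.90 ✓; ∠(AL, LC) = 90.00° ✓; |LC| = 34.60 ✗.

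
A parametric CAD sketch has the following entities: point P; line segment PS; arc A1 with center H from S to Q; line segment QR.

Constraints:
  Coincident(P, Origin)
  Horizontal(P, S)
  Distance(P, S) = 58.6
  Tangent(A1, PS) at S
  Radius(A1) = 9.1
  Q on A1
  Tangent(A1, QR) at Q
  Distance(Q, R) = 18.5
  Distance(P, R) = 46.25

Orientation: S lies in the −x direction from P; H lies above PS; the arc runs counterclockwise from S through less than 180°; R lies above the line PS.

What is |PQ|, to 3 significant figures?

50.9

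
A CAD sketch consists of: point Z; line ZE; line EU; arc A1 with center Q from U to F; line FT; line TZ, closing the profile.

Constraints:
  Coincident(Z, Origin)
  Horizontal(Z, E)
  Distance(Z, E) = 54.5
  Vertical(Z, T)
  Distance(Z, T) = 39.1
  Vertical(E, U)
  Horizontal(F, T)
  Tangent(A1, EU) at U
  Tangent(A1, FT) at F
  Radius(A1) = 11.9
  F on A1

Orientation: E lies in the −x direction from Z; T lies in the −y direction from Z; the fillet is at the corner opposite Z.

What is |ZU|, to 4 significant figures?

60.91

Z is at the origin; Z and E share the same y with |ZE| = 54.5 and E on the −x side, so E = (-54.50, 0.000). Z and T share the same x with |ZT| = 39.1 and T on the −y side, so T = (0.000, -39.10). The virtual corner opposite Z is at (-54.50, -39.10). The tangent condition forces QU to be normal to EU and since A1 is tangent to FT there, QF ⟂ FT, with radius 11.9, so the center Q sits 11.9 in from both sides at Q = (-42.60, -27.20). That places the tangent points at U = (-54.50, -27.20) on EU and F = (-42.60, -39.10) on FT. Then |ZU| = |U − Z| = 60.91.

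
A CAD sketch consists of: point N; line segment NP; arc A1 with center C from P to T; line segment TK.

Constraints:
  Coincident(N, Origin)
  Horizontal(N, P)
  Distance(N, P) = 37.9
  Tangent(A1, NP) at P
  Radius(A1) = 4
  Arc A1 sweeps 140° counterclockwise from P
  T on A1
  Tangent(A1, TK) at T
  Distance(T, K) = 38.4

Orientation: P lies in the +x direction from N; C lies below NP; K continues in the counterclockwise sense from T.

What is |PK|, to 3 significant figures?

41.6

N is at the origin; N and P share the same y with |NP| = 37.9 and P on the +x side, so P = (37.9, 0.00). A1 meets NP tangentially, so CP is at right angles to NP, so C = P + (0, -4) = (37.9, -4.00). On A1, P sits at bearing 90° from C; a 140° counterclockwise sweep puts T at bearing 230°, so T = C + 4.0·(cos 230°, sin 230°) = (35.3, -7.06). A1 meets TK tangentially, so CT is at right angles to TK, so TK runs along (−sin 230°, cos 230°); with |TK| = 38.4, K = (64.7, -31.7). Then |PK| = |K − P| = 41.6.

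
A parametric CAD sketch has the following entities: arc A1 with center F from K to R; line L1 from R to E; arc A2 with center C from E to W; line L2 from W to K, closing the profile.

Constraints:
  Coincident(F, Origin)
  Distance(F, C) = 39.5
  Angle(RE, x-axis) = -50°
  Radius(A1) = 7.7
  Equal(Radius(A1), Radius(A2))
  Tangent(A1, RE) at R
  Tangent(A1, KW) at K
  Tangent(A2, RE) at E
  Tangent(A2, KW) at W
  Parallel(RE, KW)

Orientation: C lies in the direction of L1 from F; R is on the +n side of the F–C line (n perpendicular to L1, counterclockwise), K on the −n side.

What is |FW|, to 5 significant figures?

40.244

The slot axis is L1's direction at -50.0°, so u = (cos -50.0°, sin -50.0°) = (0.64279, -0.76604) and n = (−sin -50.0°, cos -50.0°) = (0.76604, 0.64279). F is at the origin and C lies 39.5 along u from F, so C = 39.5·u = (25.390, -30.259). Tangency of A1 to both parallel lines with radius 7.7 puts R and K at F ± 7.7·n: R = (5.8985, 4.9495), K = (-5.8985, -4.9495). Equal radii place E and W the same way about C: E = C + 7.7·n = (31.289, -25.309), W = C − 7.7·n = (19.492, -35.208). Then |FW| = |W − F| = 40.244.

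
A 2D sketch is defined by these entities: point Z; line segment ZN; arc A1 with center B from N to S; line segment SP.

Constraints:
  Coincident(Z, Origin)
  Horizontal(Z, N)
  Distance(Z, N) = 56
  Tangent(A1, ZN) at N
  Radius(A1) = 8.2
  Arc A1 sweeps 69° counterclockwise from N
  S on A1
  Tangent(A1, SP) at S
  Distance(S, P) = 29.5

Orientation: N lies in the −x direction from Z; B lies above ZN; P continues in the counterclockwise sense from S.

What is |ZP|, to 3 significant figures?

50.0

On A1, N sits at bearing -90° from B; a 69° counterclockwise sweep puts S at bearing -21°, so S = B + 8.2·(cos -21°, sin -21°) = (-48.3, 5.26). The tangent condition forces BS to be normal to SP, so SP runs along (−sin -21°, cos -21°); with |SP| = 29.5, P = (-37.8, 32.8). Then |ZP| = |P − Z| = 50.0.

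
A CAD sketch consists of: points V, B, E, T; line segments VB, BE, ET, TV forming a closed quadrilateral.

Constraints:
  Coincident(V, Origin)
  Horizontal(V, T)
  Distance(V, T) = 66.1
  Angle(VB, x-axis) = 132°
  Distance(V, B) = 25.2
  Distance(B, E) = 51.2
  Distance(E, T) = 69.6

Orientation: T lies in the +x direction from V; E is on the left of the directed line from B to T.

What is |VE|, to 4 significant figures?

57.13

Checks: |BE| = 51.20 ✓; |ET| = 69.60 ✓.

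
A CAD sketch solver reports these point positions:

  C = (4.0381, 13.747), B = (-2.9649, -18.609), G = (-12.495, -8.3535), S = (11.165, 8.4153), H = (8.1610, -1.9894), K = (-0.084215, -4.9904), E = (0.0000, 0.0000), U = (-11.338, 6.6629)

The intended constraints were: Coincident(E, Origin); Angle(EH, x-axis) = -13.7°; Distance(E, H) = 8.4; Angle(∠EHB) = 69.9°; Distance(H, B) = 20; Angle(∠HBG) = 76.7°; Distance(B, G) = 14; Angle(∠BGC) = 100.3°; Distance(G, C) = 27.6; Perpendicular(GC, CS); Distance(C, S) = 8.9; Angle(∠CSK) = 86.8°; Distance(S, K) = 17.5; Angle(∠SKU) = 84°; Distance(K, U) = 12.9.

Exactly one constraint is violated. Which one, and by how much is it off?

Distance(K, U) = 12.9 — off by 3.30.

E = (0.00, 0.00) ✓; EH at -13.70° ✓; |EH| = 8.400 ✓; ∠EHB = 69.90° ✓; |HB| = 20.00 ✓; ∠HBG = 76.70° ✓; |BG| = 14.00 ✓; ∠BGC = 100.3° ✓; |GC| = 27.60 ✓; ∠(GC, CS) = 90.00° ✓; |CS| = 8.901 ✓; ∠CSK = 86.80° ✓; |SK| = 17.50 ✓; ∠SKU = 84.00° ✓; |KU| = 16.20 ✗.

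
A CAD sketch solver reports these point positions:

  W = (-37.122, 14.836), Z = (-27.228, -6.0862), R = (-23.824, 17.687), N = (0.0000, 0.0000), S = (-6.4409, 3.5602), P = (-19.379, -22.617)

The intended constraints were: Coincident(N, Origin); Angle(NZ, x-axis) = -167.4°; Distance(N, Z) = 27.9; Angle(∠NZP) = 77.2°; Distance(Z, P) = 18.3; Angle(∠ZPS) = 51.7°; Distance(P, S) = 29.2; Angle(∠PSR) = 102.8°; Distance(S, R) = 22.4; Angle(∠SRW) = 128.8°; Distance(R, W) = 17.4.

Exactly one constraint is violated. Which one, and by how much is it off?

Distance(R, W) = 17.4 — off by 3.80.

N = (0.00, 0.00) ✓; NZ at -167.4° ✓; |NZ| = 27.90 ✓; ∠NZP = 77.20° ✓; |ZP| = 18.30 ✓; ∠ZPS = 51.70° ✓; |PS| = 29.20 ✓; ∠PSR = 102.8° ✓; |SR| = 22.40 ✓; ∠SRW = 128.8° ✓; |RW| = 13.60 ✗.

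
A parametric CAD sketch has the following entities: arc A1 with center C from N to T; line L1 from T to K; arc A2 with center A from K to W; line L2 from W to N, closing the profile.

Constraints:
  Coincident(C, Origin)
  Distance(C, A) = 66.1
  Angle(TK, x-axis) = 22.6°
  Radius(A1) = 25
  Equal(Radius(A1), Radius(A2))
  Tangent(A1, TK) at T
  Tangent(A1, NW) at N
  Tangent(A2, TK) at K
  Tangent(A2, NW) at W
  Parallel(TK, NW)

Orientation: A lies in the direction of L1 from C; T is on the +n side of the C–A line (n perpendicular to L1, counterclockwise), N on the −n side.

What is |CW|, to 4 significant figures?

70.67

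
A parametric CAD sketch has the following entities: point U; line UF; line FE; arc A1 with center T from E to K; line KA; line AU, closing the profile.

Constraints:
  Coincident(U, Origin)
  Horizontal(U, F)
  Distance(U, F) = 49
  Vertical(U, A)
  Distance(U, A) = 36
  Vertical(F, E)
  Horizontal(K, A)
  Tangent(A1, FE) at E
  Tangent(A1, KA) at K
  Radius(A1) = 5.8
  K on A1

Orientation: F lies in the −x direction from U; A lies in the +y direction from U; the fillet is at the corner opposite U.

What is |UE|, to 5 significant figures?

57.559

U is at the origin; UF is horizontal with |UF| = 49.0 and F on the −x side, so F = (-49.000, 0.0000). UA is vertical with |UA| = 36.0 and A on the +y side, so A = (0.0000, 36.000). The virtual corner opposite U is at (-49.000, 36.000). Since A1 is tangent to FE there, TE ⟂ FE and the tangent condition forces TK to be normal to KA, with radius 5.8, so the center T sits 5.8 in from both sides at T = (-43.200, 30.200). That places the tangent points at E = (-49.000, 30.200) on FE and K = (-43.200, 36.000) on KA. Then |UE| = |E − U| = 57.559.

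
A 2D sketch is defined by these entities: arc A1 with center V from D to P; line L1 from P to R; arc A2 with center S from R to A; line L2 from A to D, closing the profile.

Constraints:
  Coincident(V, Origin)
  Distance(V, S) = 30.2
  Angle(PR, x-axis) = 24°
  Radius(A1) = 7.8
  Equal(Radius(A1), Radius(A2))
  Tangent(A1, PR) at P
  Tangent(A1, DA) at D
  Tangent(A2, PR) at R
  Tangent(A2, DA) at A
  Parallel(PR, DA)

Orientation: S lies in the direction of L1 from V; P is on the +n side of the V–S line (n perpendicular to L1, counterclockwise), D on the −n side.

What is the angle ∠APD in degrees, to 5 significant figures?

62.681°

Tangency of A1 to both parallel lines with radius 7.8 puts P and D at V ± 7.8·n: P = (-3.1725, 7.1257), D = (3.1725, -7.1257). Equal radii place R and A the same way about S: R = S + 7.8·n = (24.417, 19.409), A = S − 7.8·n = (30.762, 5.1578). Then cos ∠APD = PA·PD / (|PA||PD|), giving 62.681°.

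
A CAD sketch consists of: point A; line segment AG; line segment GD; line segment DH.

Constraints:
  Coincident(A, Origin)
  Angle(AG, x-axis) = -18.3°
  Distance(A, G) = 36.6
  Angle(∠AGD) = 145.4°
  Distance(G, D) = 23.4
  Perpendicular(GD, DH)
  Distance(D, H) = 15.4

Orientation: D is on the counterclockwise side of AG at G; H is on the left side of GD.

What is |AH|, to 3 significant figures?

53.8

A is at the origin; AG runs at -18.3° with length 36.6, so G = 36.6·(cos -18.3°, sin -18.3°) = (34.7, -11.5). ∠AGD = 145.4°, so GD runs at -18.3° + (180° − 145.4°) = 16.3° from the x-axis; with |GD| = 23.4, D = G + 23.4·(cos 16.3°, sin 16.3°) = (57.2, -4.92). GD is perpendicular to DH; with |DH| = 15.4 on the left of GD, H = D + 15.4·(-0.281, 0.960) = (52.9, 9.86). Then |AH| = |H − A| = 53.8.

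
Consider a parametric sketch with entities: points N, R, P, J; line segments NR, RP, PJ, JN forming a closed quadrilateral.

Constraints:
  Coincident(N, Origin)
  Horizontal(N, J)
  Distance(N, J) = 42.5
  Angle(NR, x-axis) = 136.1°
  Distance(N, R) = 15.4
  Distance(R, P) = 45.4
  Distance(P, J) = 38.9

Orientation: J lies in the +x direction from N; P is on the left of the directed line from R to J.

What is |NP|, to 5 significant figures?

44.596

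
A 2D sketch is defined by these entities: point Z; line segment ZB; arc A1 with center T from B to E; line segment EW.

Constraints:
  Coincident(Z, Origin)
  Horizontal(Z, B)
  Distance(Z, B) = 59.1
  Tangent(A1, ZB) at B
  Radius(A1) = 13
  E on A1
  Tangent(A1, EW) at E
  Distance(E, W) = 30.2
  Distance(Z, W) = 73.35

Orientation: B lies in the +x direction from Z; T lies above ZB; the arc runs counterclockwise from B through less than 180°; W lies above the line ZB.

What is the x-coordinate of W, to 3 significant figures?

57.3

Z is at the origin; Z and B share the same y with |ZB| = 59.1 and B on the +x side, so B = (59.1, 0.00). The tangent condition forces TB to be normal to ZB, so T = B + (0, 13) = (59.1, 13.0). Since TE ⟂ EW (tangency), |TW| = √(13.0² + 30.2²) = 32.9 regardless of where E sits on A1. So W lies on both circle(Z, 73.35) and circle(T, 32.9); the above-ZB intersection is W = (57.3, 45.8). E is the foot of the tangent from W: E = (70.7, 18.8).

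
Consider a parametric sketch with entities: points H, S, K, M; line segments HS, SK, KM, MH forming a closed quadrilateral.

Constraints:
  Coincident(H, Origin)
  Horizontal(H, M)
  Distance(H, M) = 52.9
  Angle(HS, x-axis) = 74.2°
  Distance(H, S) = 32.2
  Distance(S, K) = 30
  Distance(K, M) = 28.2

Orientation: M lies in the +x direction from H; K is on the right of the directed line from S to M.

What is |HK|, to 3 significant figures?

26.0

H is at the origin; HM is horizontal with |HM| = 52.9 and M in +x, so M = (52.9, 0). HS runs at 74.2° with |HS| = 32.2, so S = (8.77, 31.0). K is determined by |SK| = 30.0 and |KM| = 28.2 together: it lies at the intersection of circle(S, 30.0) and circle(M, 28.2). With |SM| = 53.9, the foot of the radical line on SM is 27.9 from S and the perpendicular offset is √(30.0² − 27.9²) = 10.9. Taking the right-of-SM solution: K = (25.3, 5.98).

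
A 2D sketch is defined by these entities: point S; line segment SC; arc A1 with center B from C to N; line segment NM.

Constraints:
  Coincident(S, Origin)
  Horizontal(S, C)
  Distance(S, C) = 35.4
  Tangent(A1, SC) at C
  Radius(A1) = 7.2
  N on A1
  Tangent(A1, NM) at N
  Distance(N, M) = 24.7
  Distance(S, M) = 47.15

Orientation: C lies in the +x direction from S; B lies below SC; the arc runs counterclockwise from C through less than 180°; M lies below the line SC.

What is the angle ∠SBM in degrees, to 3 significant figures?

97.9°

S is at the origin; SC is horizontal with |SC| = 35.4 and C on the +x side, so C = (35.4, 0.00). Since A1 is tangent to SC there, BC ⟂ SC, so B = C + (0, -7.2) = (35.4, -7.20). Since BN ⟂ NM (tangency), |BM| = √(7.2² + 24.7²) = 25.7 regardless of where N sits on A1. So M lies on both circle(S, 47.15) and circle(B, 25.7); the below-SC intersection is M = (33.8, -32.9). N is the foot of the tangent from M: N = (28.4, -8.78).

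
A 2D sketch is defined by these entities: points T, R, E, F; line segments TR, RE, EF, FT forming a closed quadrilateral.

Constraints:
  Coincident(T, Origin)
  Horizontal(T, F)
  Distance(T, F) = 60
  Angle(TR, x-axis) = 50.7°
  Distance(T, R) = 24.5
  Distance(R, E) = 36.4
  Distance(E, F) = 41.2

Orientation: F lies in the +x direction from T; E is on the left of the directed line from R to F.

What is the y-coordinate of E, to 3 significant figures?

38.8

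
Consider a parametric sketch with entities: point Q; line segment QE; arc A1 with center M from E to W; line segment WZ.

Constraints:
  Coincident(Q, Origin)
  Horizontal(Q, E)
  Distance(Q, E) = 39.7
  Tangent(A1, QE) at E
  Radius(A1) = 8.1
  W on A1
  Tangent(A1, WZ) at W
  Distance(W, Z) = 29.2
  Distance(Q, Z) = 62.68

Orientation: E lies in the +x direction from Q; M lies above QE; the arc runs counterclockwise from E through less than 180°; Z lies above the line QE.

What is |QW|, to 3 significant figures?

48.3

Checks: |MW| = 8.100 ✓; ∠(MW, WZ) = 90.00° ✓; |WZ| = 29.20 ✓; |QZ| = 62.68 ✓.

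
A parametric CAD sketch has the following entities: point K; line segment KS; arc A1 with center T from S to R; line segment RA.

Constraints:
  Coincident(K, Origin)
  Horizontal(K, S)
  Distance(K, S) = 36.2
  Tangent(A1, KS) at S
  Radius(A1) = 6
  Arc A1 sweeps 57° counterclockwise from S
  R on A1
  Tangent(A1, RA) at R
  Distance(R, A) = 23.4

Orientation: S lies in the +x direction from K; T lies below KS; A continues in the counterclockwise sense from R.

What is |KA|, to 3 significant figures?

29.0

On A1, S sits at bearing 90° from T; a 57° counterclockwise sweep puts R at bearing 147°, so R = T + 6.0·(cos 147°, sin 147°) = (31.2, -2.73). Tangency of A1 to RA means the radius TR is perpendicular to RA, so RA runs along (−sin 147°, cos 147°); with |RA| = 23.4, A = (18.4, -22.4). Then |KA| = |A − K| = 29.0.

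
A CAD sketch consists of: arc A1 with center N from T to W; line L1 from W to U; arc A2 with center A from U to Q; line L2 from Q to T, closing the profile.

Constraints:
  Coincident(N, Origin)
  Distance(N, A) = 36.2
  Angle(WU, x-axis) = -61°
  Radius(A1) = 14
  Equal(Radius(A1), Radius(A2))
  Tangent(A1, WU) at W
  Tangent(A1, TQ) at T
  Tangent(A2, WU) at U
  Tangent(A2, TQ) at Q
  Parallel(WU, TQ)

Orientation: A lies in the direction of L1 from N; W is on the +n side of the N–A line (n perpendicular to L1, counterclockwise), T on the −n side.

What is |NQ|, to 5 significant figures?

38.813

Tangency of A1 to both parallel lines with radius 14.0 puts W and T at N ± 14.0·n: W = (12.245, 6.7873), T = (-12.245, -6.7873). Equal radii place U and Q the same way about A: U = A + 14.0·n = (29.795, -24.874), Q = A − 14.0·n = (5.3054, -38.449). Then |NQ| = |Q − N| = 38.813.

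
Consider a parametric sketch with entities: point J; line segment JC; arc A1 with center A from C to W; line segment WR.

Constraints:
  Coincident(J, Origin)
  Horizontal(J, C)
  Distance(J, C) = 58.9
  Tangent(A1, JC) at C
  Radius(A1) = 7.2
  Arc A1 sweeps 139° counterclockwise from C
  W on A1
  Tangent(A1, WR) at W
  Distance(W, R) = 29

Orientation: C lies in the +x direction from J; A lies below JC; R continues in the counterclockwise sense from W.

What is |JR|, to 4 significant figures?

82.39

J is at the origin; J and C share the same y with |JC| = 58.9 and C on the +x side, so C = (58.90, 0.000). A1 meets JC tangentially, so AC is at right angles to JC, so A = C + (0, -7.2) = (58.90, -7.200). On A1, C sits at bearing 90° from A; a 139° counterclockwise sweep puts W at bearing 229°, so W = A + 7.2·(cos 229°, sin 229°) = (54.18, -12.63). Tangency of A1 to WR means the radius AW is perpendicular to WR, so WR runs along (−sin 229°, cos 229°); with |WR| = 29.0, R = (76.06, -31.66). Then |JR| = |R − J| = 82.39.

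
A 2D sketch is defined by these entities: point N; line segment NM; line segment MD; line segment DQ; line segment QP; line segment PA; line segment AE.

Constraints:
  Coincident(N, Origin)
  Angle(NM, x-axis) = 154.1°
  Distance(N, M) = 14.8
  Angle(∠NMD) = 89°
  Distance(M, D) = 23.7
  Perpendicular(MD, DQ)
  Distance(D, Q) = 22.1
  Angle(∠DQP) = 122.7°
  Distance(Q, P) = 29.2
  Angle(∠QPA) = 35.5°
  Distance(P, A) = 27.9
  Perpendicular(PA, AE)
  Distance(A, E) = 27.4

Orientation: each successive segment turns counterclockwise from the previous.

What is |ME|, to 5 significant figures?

41.358

N is at the origin; NM runs at 154.1° with length 14.8, so M = (-13.313, 6.4647). ∠NMD = 89.0° gives MD at -114.90° from the x-axis; with |MD| = 23.7, D = (-23.292, -15.032). MD is perpendicular to DQ, so DQ runs at -24.900°; with |DQ| = 22.1, Q = (-3.2463, -24.337). ∠DQP = 122.7° gives QP at 32.400° from the x-axis; with |QP| = 29.2, P = (21.408, -8.6910). ∠QPA = 35.5° gives PA at 176.90° from the x-axis; with |PA| = 27.9, A = (-6.4511, -7.1822). PA ⟂ AE, so AE runs at -93.100°; with |AE| = 27.4, E = (-7.9329, -34.542). Then |ME| = |E − M| = 41.358.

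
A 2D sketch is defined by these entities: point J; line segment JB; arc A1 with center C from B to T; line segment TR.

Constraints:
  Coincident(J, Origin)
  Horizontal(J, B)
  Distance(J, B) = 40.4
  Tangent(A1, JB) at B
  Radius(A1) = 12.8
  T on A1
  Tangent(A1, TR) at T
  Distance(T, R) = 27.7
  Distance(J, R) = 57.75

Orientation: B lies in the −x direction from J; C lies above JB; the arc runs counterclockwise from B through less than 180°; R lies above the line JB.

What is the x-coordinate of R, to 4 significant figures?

-38.28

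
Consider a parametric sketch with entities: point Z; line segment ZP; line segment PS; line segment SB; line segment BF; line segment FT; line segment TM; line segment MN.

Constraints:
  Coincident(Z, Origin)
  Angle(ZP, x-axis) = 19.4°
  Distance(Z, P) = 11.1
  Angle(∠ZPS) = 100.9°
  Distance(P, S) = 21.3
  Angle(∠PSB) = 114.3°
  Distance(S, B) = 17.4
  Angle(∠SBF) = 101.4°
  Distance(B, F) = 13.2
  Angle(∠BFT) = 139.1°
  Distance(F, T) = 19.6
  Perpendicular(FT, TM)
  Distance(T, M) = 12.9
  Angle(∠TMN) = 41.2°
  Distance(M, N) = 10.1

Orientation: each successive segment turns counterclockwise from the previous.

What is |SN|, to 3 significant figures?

23.4

Z is at the origin; ZP runs at 19.4° with length 11.1, so P = (10.5, 3.69). ∠ZPS = 100.9° gives PS at 98.5° from the x-axis; with |PS| = 21.3, S = (7.32, 24.8). ∠PSB = 114.3° gives SB at 164° from the x-axis; with |SB| = 17.4, B = (-9.42, 29.5). ∠SBF = 101.4° gives BF at -117° from the x-axis; with |BF| = 13.2, F = (-15.5, 17.8). ∠BFT = 139.1° gives FT at -76.3° from the x-axis; with |FT| = 19.6, T = (-10.8, -1.29). The perpendicularity gives TM at right angles to FT, so TM runs at 13.7°; with |TM| = 12.9, M = (1.72, 1.76). ∠TMN = 41.2° gives MN at 152° from the x-axis; with |MN| = 10.1, N = (-7.24, 6.43). Then |SN| = |N − S| = 23.4.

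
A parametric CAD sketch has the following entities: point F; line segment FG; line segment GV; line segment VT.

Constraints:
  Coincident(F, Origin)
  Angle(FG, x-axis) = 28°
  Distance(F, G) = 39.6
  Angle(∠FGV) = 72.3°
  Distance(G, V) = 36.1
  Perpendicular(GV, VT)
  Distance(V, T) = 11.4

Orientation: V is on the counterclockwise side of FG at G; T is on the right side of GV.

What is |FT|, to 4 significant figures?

54.70

∠FGV = 72.3°, so GV runs at 28.0° + (180° − 72.3°) = 135.7° from the x-axis; with |GV| = 36.1, V = G + 36.1·(cos 135.7°, sin 135.7°) = (9.128, 43.80). GV ⟂ VT; with |VT| = 11.4 on the right of GV, T = V + 11.4·(0.6984, 0.7157) = (17.09, 51.96). Then |FT| = |T − F| = 54.70.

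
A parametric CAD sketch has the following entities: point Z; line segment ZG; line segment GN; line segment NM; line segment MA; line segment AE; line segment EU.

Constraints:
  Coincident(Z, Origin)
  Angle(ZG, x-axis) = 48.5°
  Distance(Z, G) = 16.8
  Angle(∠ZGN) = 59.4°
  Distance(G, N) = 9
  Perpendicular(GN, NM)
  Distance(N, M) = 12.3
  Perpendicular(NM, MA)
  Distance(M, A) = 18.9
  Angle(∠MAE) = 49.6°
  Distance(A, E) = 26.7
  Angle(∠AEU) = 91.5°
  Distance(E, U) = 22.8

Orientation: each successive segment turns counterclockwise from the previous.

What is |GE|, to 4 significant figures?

10.93

NM is perpendicular to MA, so MA runs at -10.90°; with |MA| = 18.9, A = (18.53, -1.368). ∠MAE = 49.6° gives AE at 119.5° from the x-axis; with |AE| = 26.7, E = (5.380, 21.87). Then |GE| = |E − G| = 10.93.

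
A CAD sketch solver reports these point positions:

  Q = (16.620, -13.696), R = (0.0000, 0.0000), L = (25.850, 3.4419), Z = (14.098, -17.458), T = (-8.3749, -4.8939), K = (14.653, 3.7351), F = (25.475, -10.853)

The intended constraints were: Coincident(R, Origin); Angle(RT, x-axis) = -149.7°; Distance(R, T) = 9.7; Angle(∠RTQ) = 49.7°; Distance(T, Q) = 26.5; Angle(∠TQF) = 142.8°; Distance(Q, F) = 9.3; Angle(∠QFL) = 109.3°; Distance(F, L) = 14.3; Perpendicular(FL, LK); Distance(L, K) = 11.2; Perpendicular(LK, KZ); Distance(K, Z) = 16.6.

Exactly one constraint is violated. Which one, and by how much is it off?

Distance(K, Z) = 16.6 — off by 4.60.

R = (0.00, 0.00) ✓; RT at -149.7° ✓; |RT| = 9.700 ✓; ∠RTQ = 49.70° ✓; |TQ| = 26.50 ✓; ∠TQF = 142.8° ✓; |QF| = 9.300 ✓; ∠QFL = 109.3° ✓; |FL| = 14.30 ✓; ∠(FL, LK) = 90.00° ✓; |LK| = 11.20 ✓; ∠(LK, KZ) = 90.00° ✓; |KZ| = 21.20 ✗.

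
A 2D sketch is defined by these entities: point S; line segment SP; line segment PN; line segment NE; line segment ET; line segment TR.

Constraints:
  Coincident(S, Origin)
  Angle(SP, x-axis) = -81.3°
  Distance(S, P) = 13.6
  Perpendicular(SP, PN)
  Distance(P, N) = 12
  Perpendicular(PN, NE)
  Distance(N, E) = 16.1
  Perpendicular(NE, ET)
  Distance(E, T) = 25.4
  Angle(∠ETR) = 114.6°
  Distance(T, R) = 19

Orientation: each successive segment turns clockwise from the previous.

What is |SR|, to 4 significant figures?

25.93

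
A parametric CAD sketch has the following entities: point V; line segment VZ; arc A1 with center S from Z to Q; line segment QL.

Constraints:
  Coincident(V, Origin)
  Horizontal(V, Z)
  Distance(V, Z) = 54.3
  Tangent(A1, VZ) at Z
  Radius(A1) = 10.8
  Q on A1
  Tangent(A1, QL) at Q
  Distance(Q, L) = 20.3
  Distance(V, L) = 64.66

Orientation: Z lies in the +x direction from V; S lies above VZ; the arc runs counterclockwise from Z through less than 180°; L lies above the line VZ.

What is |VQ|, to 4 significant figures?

65.87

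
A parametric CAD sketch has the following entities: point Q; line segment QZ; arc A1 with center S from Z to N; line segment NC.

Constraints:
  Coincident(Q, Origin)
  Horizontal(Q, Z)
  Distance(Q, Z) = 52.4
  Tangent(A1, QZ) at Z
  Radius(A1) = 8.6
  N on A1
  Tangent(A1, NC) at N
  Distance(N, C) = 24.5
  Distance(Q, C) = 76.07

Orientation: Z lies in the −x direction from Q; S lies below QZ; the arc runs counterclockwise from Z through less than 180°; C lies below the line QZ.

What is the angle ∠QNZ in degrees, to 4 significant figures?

26.81°

Q is at the origin; Q and Z share the same y with |QZ| = 52.4 and Z on the −x side, so Z = (-52.40, 0.000). Since A1 is tangent to QZ there, SZ ⟂ QZ, so S = Z + (0, -8.6) = (-52.40, -8.600). Since SN ⟂ NC (tangency), |SC| = √(8.6² + 24.5²) = 25.97 regardless of where N sits on A1. So C lies on both circle(Q, 76.07) and circle(S, 25.97); the below-QZ intersection is C = (-71.37, -26.33). N is the foot of the tangent from C: N = (-60.02, -4.618).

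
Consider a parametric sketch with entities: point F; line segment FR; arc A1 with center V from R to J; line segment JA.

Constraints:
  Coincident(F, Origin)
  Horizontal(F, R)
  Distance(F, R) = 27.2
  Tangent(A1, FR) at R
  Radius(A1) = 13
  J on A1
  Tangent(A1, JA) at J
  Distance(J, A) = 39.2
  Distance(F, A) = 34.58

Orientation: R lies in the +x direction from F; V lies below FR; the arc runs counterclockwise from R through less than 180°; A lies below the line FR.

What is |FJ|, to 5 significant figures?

18.051

Checks: ∠(VR, RF) = 90.00° ✓; |VR| = 13.00 ✓; |VJ| = 13.00 ✓; ∠(VJ, JA) = 90.00° ✓; |JA| = 39.20 ✓; |FA| = 34.58 ✓.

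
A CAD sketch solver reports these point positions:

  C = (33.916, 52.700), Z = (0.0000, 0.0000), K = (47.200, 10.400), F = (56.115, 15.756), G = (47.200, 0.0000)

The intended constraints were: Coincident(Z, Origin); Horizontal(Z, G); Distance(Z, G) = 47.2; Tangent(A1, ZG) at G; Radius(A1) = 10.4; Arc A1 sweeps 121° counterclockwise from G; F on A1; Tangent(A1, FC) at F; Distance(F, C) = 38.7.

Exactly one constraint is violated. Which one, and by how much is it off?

Distance(F, C) = 38.7 — off by 4.40.

Z = (0.00, 0.00) ✓; Z.y = 0.00, G.y = 0.00 ✓; |ZG| = 47.20 ✓; ∠(KG, GZ) = 90.00° ✓; |KG| = 10.40 ✓; bearing(K→F) − bearing(K→G) = 121.0° ✓; |KF| = 10.40 ✓; ∠(KF, FC) = 90.00° ✓; |FC| = 43.10 ✗.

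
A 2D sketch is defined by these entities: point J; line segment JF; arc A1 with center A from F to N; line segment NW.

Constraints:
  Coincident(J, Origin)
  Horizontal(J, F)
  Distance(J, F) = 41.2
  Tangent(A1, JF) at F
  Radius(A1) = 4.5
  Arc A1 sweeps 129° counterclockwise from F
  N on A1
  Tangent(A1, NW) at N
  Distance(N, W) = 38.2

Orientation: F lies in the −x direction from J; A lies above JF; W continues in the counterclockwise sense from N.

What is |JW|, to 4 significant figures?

71.99

On A1, F sits at bearing -90° from A; a 129° counterclockwise sweep puts N at bearing 39°, so N = A + 4.5·(cos 39°, sin 39°) = (-37.70, 7.332). Since A1 is tangent to NW there, AN ⟂ NW, so NW runs along (−sin 39°, cos 39°); with |NW| = 38.2, W = (-61.74, 37.02). Then |JW| = |W − J| = 71.99.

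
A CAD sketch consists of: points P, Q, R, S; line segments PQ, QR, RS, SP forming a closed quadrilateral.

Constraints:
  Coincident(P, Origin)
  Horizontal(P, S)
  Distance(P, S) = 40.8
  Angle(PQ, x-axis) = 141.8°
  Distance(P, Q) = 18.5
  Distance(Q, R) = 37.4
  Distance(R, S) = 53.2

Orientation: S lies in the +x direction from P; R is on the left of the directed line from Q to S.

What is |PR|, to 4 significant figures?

42.27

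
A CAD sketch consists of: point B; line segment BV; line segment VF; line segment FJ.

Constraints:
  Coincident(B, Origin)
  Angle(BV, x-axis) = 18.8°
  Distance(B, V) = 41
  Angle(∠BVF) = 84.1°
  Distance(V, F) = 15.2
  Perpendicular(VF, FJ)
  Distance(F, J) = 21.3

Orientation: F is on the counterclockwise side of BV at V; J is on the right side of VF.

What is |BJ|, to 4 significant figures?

63.05

B is at the origin; BV runs at 18.8° with length 41.0, so V = 41.0·(cos 18.8°, sin 18.8°) = (38.81, 13.21). ∠BVF = 84.1°, so VF runs at 18.8° + (180° − 84.1°) = 114.7° from the x-axis; with |VF| = 15.2, F = V + 15.2·(cos 114.7°, sin 114.7°) = (32.46, 27.02). The perpendicularity gives FJ at right angles to VF; with |FJ| = 21.3 on the right of VF, J = F + 21.3·(0.9085, 0.4179) = (51.81, 35.92). Then |BJ| = |J − B| = 63.05.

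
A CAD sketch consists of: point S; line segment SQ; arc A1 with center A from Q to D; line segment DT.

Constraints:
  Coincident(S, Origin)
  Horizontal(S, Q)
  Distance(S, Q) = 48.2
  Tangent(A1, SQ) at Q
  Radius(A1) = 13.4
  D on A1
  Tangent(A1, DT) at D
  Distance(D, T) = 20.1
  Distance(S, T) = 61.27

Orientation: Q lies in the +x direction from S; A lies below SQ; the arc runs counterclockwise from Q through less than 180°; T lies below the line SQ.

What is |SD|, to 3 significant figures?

42.6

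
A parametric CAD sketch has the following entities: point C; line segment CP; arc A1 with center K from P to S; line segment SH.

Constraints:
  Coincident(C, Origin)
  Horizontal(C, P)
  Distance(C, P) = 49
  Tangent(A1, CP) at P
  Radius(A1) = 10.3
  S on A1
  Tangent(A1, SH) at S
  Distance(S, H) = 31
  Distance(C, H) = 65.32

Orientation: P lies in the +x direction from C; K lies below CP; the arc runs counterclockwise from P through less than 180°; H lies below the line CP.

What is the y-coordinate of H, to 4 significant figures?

-42.97

Checks: C.y = 0.00, P.y = 0.00 ✓; |KS| = 10.30 ✓; ∠(KS, SH) = 90.00° ✓; |SH| = 31.00 ✓; |CH| = 65.32 ✓.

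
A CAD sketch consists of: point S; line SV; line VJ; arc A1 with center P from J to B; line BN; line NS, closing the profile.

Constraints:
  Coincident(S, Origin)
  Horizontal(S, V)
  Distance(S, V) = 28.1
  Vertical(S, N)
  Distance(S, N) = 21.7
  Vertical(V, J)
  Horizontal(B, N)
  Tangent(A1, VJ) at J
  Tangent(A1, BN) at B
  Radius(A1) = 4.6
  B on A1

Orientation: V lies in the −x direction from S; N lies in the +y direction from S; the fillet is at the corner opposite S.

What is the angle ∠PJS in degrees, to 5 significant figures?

31.322°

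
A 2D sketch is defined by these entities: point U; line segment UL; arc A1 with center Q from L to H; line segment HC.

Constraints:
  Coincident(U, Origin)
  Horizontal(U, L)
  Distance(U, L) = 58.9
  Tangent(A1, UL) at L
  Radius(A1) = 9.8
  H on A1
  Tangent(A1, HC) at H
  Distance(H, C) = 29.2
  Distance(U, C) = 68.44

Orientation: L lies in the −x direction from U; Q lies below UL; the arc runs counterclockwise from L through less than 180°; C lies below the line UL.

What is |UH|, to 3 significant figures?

69.2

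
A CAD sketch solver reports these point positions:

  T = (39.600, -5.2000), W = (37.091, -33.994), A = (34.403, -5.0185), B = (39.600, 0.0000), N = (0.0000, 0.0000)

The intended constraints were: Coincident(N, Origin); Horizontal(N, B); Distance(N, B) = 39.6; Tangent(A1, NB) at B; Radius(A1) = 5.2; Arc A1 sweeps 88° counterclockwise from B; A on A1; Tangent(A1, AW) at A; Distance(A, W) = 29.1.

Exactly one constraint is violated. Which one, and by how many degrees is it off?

Tangent(A1, AW) at A — off by 7.30°.

N = (0.00, 0.00) ✓; N.y = 0.00, B.y = 0.00 ✓; |NB| = 39.60 ✓; ∠(TB, BN) = 90.00° ✓; |TB| = 5.200 ✓; bearing(T→A) − bearing(T→B) = 88.00° ✓; |TA| = 5.200 ✓; ∠(TA, AW) = 82.70° ✗; |AW| = 29.10 ✓.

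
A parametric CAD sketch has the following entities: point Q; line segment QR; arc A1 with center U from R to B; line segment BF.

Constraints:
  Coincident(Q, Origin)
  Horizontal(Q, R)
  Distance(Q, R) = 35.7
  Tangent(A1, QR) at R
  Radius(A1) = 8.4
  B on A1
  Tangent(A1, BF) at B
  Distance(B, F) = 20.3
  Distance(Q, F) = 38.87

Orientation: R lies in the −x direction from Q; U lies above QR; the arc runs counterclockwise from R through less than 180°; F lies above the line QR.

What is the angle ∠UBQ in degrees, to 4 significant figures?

165.6°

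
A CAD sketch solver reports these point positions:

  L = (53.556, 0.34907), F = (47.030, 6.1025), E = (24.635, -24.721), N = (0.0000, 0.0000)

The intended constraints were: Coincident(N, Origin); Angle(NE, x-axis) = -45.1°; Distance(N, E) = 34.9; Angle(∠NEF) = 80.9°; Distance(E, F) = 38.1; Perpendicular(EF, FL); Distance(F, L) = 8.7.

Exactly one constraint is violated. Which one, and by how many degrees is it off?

Perpendicular(EF, FL) — off by 5.40°.

N = (0.00, 0.00) ✓; NE at -45.10° ✓; |NE| = 34.90 ✓; ∠NEF = 80.90° ✓; |EF| = 38.10 ✓; ∠(EF, FL) = 95.40° ✗; |FL| = 8.700 ✓.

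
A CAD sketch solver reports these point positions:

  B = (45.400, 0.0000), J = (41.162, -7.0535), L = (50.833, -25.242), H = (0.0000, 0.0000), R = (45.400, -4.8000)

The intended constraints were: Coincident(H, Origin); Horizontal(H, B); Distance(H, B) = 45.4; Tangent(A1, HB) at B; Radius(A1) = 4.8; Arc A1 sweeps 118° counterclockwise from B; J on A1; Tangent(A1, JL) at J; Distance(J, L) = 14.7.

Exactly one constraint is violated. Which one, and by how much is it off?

Distance(J, L) = 14.7 — off by 5.90.

H = (0.00, 0.00) ✓; H.y = 0.00, B.y = 0.00 ✓; |HB| = 45.40 ✓; ∠(RB, BH) = 90.00° ✓; |RB| = 4.800 ✓; bearing(R→J) − bearing(R→B) = 118.0° ✓; |RJ| = 4.800 ✓; ∠(RJ, JL) = 90.00° ✓; |JL| = 20.60 ✗.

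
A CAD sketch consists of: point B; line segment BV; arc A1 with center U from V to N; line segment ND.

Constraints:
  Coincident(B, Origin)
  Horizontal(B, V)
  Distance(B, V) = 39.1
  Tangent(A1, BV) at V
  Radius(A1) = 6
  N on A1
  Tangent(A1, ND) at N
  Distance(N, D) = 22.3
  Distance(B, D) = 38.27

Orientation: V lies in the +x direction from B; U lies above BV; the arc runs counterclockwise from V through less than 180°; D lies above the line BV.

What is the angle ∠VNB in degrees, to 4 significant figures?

53.85°

Checks: |BV| = 39.10 ✓; |UN| = 6.000 ✓; ∠(UN, ND) = 90.00° ✓; |ND| = 22.30 ✓; |BD| = 38.27 ✓.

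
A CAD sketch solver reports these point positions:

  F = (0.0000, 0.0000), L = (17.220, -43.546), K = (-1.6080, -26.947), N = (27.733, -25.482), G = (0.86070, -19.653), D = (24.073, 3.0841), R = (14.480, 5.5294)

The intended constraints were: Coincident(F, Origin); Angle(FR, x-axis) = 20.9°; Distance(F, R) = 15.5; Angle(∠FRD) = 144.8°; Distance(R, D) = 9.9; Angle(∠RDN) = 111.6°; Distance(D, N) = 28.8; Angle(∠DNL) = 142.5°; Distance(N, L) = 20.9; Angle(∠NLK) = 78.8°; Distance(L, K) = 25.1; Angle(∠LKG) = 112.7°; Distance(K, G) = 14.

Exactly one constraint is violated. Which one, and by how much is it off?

Distance(K, G) = 14 — off by 6.30.

F = (0.00, 0.00) ✓; FR at 20.90° ✓; |FR| = 15.50 ✓; ∠FRD = 144.8° ✓; |RD| = 9.900 ✓; ∠RDN = 111.6° ✓; |DN| = 28.80 ✓; ∠DNL = 142.5° ✓; |NL| = 20.90 ✓; ∠NLK = 78.80° ✓; |LK| = 25.10 ✓; ∠LKG = 112.7° ✓; |KG| = 7.700 ✗.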